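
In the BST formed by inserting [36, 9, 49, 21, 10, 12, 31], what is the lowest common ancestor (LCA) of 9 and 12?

Tree insertion order: [36, 9, 49, 21, 10, 12, 31]
Tree (level-order array): [36, 9, 49, None, 21, None, None, 10, 31, None, 12]
In a BST, the LCA of p=9, q=12 is the first node v on the
root-to-leaf path with p <= v <= q (go left if both < v, right if both > v).
Walk from root:
  at 36: both 9 and 12 < 36, go left
  at 9: 9 <= 9 <= 12, this is the LCA
LCA = 9


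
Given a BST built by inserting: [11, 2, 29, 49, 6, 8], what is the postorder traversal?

Tree insertion order: [11, 2, 29, 49, 6, 8]
Tree (level-order array): [11, 2, 29, None, 6, None, 49, None, 8]
Postorder traversal: [8, 6, 2, 49, 29, 11]


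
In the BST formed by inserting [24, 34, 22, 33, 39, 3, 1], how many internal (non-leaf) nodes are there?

Tree built from: [24, 34, 22, 33, 39, 3, 1]
Tree (level-order array): [24, 22, 34, 3, None, 33, 39, 1]
Rule: An internal node has at least one child.
Per-node child counts:
  node 24: 2 child(ren)
  node 22: 1 child(ren)
  node 3: 1 child(ren)
  node 1: 0 child(ren)
  node 34: 2 child(ren)
  node 33: 0 child(ren)
  node 39: 0 child(ren)
Matching nodes: [24, 22, 3, 34]
Count of internal (non-leaf) nodes: 4


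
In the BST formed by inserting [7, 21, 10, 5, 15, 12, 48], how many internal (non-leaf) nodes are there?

Tree built from: [7, 21, 10, 5, 15, 12, 48]
Tree (level-order array): [7, 5, 21, None, None, 10, 48, None, 15, None, None, 12]
Rule: An internal node has at least one child.
Per-node child counts:
  node 7: 2 child(ren)
  node 5: 0 child(ren)
  node 21: 2 child(ren)
  node 10: 1 child(ren)
  node 15: 1 child(ren)
  node 12: 0 child(ren)
  node 48: 0 child(ren)
Matching nodes: [7, 21, 10, 15]
Count of internal (non-leaf) nodes: 4


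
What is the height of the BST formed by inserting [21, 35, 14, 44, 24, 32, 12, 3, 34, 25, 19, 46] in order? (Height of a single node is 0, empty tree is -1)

Insertion order: [21, 35, 14, 44, 24, 32, 12, 3, 34, 25, 19, 46]
Tree (level-order array): [21, 14, 35, 12, 19, 24, 44, 3, None, None, None, None, 32, None, 46, None, None, 25, 34]
Compute height bottom-up (empty subtree = -1):
  height(3) = 1 + max(-1, -1) = 0
  height(12) = 1 + max(0, -1) = 1
  height(19) = 1 + max(-1, -1) = 0
  height(14) = 1 + max(1, 0) = 2
  height(25) = 1 + max(-1, -1) = 0
  height(34) = 1 + max(-1, -1) = 0
  height(32) = 1 + max(0, 0) = 1
  height(24) = 1 + max(-1, 1) = 2
  height(46) = 1 + max(-1, -1) = 0
  height(44) = 1 + max(-1, 0) = 1
  height(35) = 1 + max(2, 1) = 3
  height(21) = 1 + max(2, 3) = 4
Height = 4


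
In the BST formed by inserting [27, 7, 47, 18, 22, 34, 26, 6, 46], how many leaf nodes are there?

Tree built from: [27, 7, 47, 18, 22, 34, 26, 6, 46]
Tree (level-order array): [27, 7, 47, 6, 18, 34, None, None, None, None, 22, None, 46, None, 26]
Rule: A leaf has 0 children.
Per-node child counts:
  node 27: 2 child(ren)
  node 7: 2 child(ren)
  node 6: 0 child(ren)
  node 18: 1 child(ren)
  node 22: 1 child(ren)
  node 26: 0 child(ren)
  node 47: 1 child(ren)
  node 34: 1 child(ren)
  node 46: 0 child(ren)
Matching nodes: [6, 26, 46]
Count of leaf nodes: 3


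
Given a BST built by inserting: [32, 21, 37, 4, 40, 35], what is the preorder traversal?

Tree insertion order: [32, 21, 37, 4, 40, 35]
Tree (level-order array): [32, 21, 37, 4, None, 35, 40]
Preorder traversal: [32, 21, 4, 37, 35, 40]


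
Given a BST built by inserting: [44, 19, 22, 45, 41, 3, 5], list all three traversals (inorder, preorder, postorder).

Tree insertion order: [44, 19, 22, 45, 41, 3, 5]
Tree (level-order array): [44, 19, 45, 3, 22, None, None, None, 5, None, 41]
Inorder (L, root, R): [3, 5, 19, 22, 41, 44, 45]
Preorder (root, L, R): [44, 19, 3, 5, 22, 41, 45]
Postorder (L, R, root): [5, 3, 41, 22, 19, 45, 44]


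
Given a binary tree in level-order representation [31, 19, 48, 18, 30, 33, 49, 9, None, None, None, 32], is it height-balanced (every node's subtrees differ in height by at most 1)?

Tree (level-order array): [31, 19, 48, 18, 30, 33, 49, 9, None, None, None, 32]
Definition: a tree is height-balanced if, at every node, |h(left) - h(right)| <= 1 (empty subtree has height -1).
Bottom-up per-node check:
  node 9: h_left=-1, h_right=-1, diff=0 [OK], height=0
  node 18: h_left=0, h_right=-1, diff=1 [OK], height=1
  node 30: h_left=-1, h_right=-1, diff=0 [OK], height=0
  node 19: h_left=1, h_right=0, diff=1 [OK], height=2
  node 32: h_left=-1, h_right=-1, diff=0 [OK], height=0
  node 33: h_left=0, h_right=-1, diff=1 [OK], height=1
  node 49: h_left=-1, h_right=-1, diff=0 [OK], height=0
  node 48: h_left=1, h_right=0, diff=1 [OK], height=2
  node 31: h_left=2, h_right=2, diff=0 [OK], height=3
All nodes satisfy the balance condition.
Result: Balanced


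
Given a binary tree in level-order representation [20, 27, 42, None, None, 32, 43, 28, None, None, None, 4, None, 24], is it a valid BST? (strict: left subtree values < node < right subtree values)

Level-order array: [20, 27, 42, None, None, 32, 43, 28, None, None, None, 4, None, 24]
Validate using subtree bounds (lo, hi): at each node, require lo < value < hi,
then recurse left with hi=value and right with lo=value.
Preorder trace (stopping at first violation):
  at node 20 with bounds (-inf, +inf): OK
  at node 27 with bounds (-inf, 20): VIOLATION
Node 27 violates its bound: not (-inf < 27 < 20).
Result: Not a valid BST


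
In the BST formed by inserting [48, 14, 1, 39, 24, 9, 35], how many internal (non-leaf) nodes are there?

Tree built from: [48, 14, 1, 39, 24, 9, 35]
Tree (level-order array): [48, 14, None, 1, 39, None, 9, 24, None, None, None, None, 35]
Rule: An internal node has at least one child.
Per-node child counts:
  node 48: 1 child(ren)
  node 14: 2 child(ren)
  node 1: 1 child(ren)
  node 9: 0 child(ren)
  node 39: 1 child(ren)
  node 24: 1 child(ren)
  node 35: 0 child(ren)
Matching nodes: [48, 14, 1, 39, 24]
Count of internal (non-leaf) nodes: 5


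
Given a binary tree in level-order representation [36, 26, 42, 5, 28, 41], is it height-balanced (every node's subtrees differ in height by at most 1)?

Tree (level-order array): [36, 26, 42, 5, 28, 41]
Definition: a tree is height-balanced if, at every node, |h(left) - h(right)| <= 1 (empty subtree has height -1).
Bottom-up per-node check:
  node 5: h_left=-1, h_right=-1, diff=0 [OK], height=0
  node 28: h_left=-1, h_right=-1, diff=0 [OK], height=0
  node 26: h_left=0, h_right=0, diff=0 [OK], height=1
  node 41: h_left=-1, h_right=-1, diff=0 [OK], height=0
  node 42: h_left=0, h_right=-1, diff=1 [OK], height=1
  node 36: h_left=1, h_right=1, diff=0 [OK], height=2
All nodes satisfy the balance condition.
Result: Balanced


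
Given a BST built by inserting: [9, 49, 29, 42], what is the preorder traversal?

Tree insertion order: [9, 49, 29, 42]
Tree (level-order array): [9, None, 49, 29, None, None, 42]
Preorder traversal: [9, 49, 29, 42]


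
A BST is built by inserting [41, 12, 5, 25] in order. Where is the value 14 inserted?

Starting tree (level order): [41, 12, None, 5, 25]
Insertion path: 41 -> 12 -> 25
Result: insert 14 as left child of 25
Final tree (level order): [41, 12, None, 5, 25, None, None, 14]


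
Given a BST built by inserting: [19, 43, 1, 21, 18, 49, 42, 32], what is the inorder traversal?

Tree insertion order: [19, 43, 1, 21, 18, 49, 42, 32]
Tree (level-order array): [19, 1, 43, None, 18, 21, 49, None, None, None, 42, None, None, 32]
Inorder traversal: [1, 18, 19, 21, 32, 42, 43, 49]


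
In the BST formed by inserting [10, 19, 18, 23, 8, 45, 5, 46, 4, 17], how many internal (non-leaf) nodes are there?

Tree built from: [10, 19, 18, 23, 8, 45, 5, 46, 4, 17]
Tree (level-order array): [10, 8, 19, 5, None, 18, 23, 4, None, 17, None, None, 45, None, None, None, None, None, 46]
Rule: An internal node has at least one child.
Per-node child counts:
  node 10: 2 child(ren)
  node 8: 1 child(ren)
  node 5: 1 child(ren)
  node 4: 0 child(ren)
  node 19: 2 child(ren)
  node 18: 1 child(ren)
  node 17: 0 child(ren)
  node 23: 1 child(ren)
  node 45: 1 child(ren)
  node 46: 0 child(ren)
Matching nodes: [10, 8, 5, 19, 18, 23, 45]
Count of internal (non-leaf) nodes: 7


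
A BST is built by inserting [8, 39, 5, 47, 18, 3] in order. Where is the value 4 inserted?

Starting tree (level order): [8, 5, 39, 3, None, 18, 47]
Insertion path: 8 -> 5 -> 3
Result: insert 4 as right child of 3
Final tree (level order): [8, 5, 39, 3, None, 18, 47, None, 4]


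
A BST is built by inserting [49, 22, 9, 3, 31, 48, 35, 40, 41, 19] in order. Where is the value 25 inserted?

Starting tree (level order): [49, 22, None, 9, 31, 3, 19, None, 48, None, None, None, None, 35, None, None, 40, None, 41]
Insertion path: 49 -> 22 -> 31
Result: insert 25 as left child of 31
Final tree (level order): [49, 22, None, 9, 31, 3, 19, 25, 48, None, None, None, None, None, None, 35, None, None, 40, None, 41]


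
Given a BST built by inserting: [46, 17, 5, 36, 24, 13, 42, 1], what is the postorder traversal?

Tree insertion order: [46, 17, 5, 36, 24, 13, 42, 1]
Tree (level-order array): [46, 17, None, 5, 36, 1, 13, 24, 42]
Postorder traversal: [1, 13, 5, 24, 42, 36, 17, 46]


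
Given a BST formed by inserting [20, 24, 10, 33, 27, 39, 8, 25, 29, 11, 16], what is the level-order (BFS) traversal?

Tree insertion order: [20, 24, 10, 33, 27, 39, 8, 25, 29, 11, 16]
Tree (level-order array): [20, 10, 24, 8, 11, None, 33, None, None, None, 16, 27, 39, None, None, 25, 29]
BFS from the root, enqueuing left then right child of each popped node:
  queue [20] -> pop 20, enqueue [10, 24], visited so far: [20]
  queue [10, 24] -> pop 10, enqueue [8, 11], visited so far: [20, 10]
  queue [24, 8, 11] -> pop 24, enqueue [33], visited so far: [20, 10, 24]
  queue [8, 11, 33] -> pop 8, enqueue [none], visited so far: [20, 10, 24, 8]
  queue [11, 33] -> pop 11, enqueue [16], visited so far: [20, 10, 24, 8, 11]
  queue [33, 16] -> pop 33, enqueue [27, 39], visited so far: [20, 10, 24, 8, 11, 33]
  queue [16, 27, 39] -> pop 16, enqueue [none], visited so far: [20, 10, 24, 8, 11, 33, 16]
  queue [27, 39] -> pop 27, enqueue [25, 29], visited so far: [20, 10, 24, 8, 11, 33, 16, 27]
  queue [39, 25, 29] -> pop 39, enqueue [none], visited so far: [20, 10, 24, 8, 11, 33, 16, 27, 39]
  queue [25, 29] -> pop 25, enqueue [none], visited so far: [20, 10, 24, 8, 11, 33, 16, 27, 39, 25]
  queue [29] -> pop 29, enqueue [none], visited so far: [20, 10, 24, 8, 11, 33, 16, 27, 39, 25, 29]
Result: [20, 10, 24, 8, 11, 33, 16, 27, 39, 25, 29]


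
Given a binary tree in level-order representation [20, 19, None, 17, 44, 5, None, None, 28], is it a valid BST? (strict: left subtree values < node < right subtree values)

Level-order array: [20, 19, None, 17, 44, 5, None, None, 28]
Validate using subtree bounds (lo, hi): at each node, require lo < value < hi,
then recurse left with hi=value and right with lo=value.
Preorder trace (stopping at first violation):
  at node 20 with bounds (-inf, +inf): OK
  at node 19 with bounds (-inf, 20): OK
  at node 17 with bounds (-inf, 19): OK
  at node 5 with bounds (-inf, 17): OK
  at node 44 with bounds (19, 20): VIOLATION
Node 44 violates its bound: not (19 < 44 < 20).
Result: Not a valid BST


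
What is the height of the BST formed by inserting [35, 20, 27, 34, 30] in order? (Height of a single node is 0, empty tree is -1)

Insertion order: [35, 20, 27, 34, 30]
Tree (level-order array): [35, 20, None, None, 27, None, 34, 30]
Compute height bottom-up (empty subtree = -1):
  height(30) = 1 + max(-1, -1) = 0
  height(34) = 1 + max(0, -1) = 1
  height(27) = 1 + max(-1, 1) = 2
  height(20) = 1 + max(-1, 2) = 3
  height(35) = 1 + max(3, -1) = 4
Height = 4


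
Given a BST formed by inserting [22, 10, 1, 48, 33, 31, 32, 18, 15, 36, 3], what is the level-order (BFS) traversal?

Tree insertion order: [22, 10, 1, 48, 33, 31, 32, 18, 15, 36, 3]
Tree (level-order array): [22, 10, 48, 1, 18, 33, None, None, 3, 15, None, 31, 36, None, None, None, None, None, 32]
BFS from the root, enqueuing left then right child of each popped node:
  queue [22] -> pop 22, enqueue [10, 48], visited so far: [22]
  queue [10, 48] -> pop 10, enqueue [1, 18], visited so far: [22, 10]
  queue [48, 1, 18] -> pop 48, enqueue [33], visited so far: [22, 10, 48]
  queue [1, 18, 33] -> pop 1, enqueue [3], visited so far: [22, 10, 48, 1]
  queue [18, 33, 3] -> pop 18, enqueue [15], visited so far: [22, 10, 48, 1, 18]
  queue [33, 3, 15] -> pop 33, enqueue [31, 36], visited so far: [22, 10, 48, 1, 18, 33]
  queue [3, 15, 31, 36] -> pop 3, enqueue [none], visited so far: [22, 10, 48, 1, 18, 33, 3]
  queue [15, 31, 36] -> pop 15, enqueue [none], visited so far: [22, 10, 48, 1, 18, 33, 3, 15]
  queue [31, 36] -> pop 31, enqueue [32], visited so far: [22, 10, 48, 1, 18, 33, 3, 15, 31]
  queue [36, 32] -> pop 36, enqueue [none], visited so far: [22, 10, 48, 1, 18, 33, 3, 15, 31, 36]
  queue [32] -> pop 32, enqueue [none], visited so far: [22, 10, 48, 1, 18, 33, 3, 15, 31, 36, 32]
Result: [22, 10, 48, 1, 18, 33, 3, 15, 31, 36, 32]


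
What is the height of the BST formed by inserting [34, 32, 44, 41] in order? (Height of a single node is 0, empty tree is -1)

Insertion order: [34, 32, 44, 41]
Tree (level-order array): [34, 32, 44, None, None, 41]
Compute height bottom-up (empty subtree = -1):
  height(32) = 1 + max(-1, -1) = 0
  height(41) = 1 + max(-1, -1) = 0
  height(44) = 1 + max(0, -1) = 1
  height(34) = 1 + max(0, 1) = 2
Height = 2


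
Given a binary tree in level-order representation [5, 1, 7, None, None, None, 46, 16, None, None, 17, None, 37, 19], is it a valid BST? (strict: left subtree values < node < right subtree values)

Level-order array: [5, 1, 7, None, None, None, 46, 16, None, None, 17, None, 37, 19]
Validate using subtree bounds (lo, hi): at each node, require lo < value < hi,
then recurse left with hi=value and right with lo=value.
Preorder trace (stopping at first violation):
  at node 5 with bounds (-inf, +inf): OK
  at node 1 with bounds (-inf, 5): OK
  at node 7 with bounds (5, +inf): OK
  at node 46 with bounds (7, +inf): OK
  at node 16 with bounds (7, 46): OK
  at node 17 with bounds (16, 46): OK
  at node 37 with bounds (17, 46): OK
  at node 19 with bounds (17, 37): OK
No violation found at any node.
Result: Valid BST


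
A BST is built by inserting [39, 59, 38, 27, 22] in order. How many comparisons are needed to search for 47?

Search path for 47: 39 -> 59
Found: False
Comparisons: 2


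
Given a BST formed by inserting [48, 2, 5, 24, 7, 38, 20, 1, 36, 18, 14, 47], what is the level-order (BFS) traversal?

Tree insertion order: [48, 2, 5, 24, 7, 38, 20, 1, 36, 18, 14, 47]
Tree (level-order array): [48, 2, None, 1, 5, None, None, None, 24, 7, 38, None, 20, 36, 47, 18, None, None, None, None, None, 14]
BFS from the root, enqueuing left then right child of each popped node:
  queue [48] -> pop 48, enqueue [2], visited so far: [48]
  queue [2] -> pop 2, enqueue [1, 5], visited so far: [48, 2]
  queue [1, 5] -> pop 1, enqueue [none], visited so far: [48, 2, 1]
  queue [5] -> pop 5, enqueue [24], visited so far: [48, 2, 1, 5]
  queue [24] -> pop 24, enqueue [7, 38], visited so far: [48, 2, 1, 5, 24]
  queue [7, 38] -> pop 7, enqueue [20], visited so far: [48, 2, 1, 5, 24, 7]
  queue [38, 20] -> pop 38, enqueue [36, 47], visited so far: [48, 2, 1, 5, 24, 7, 38]
  queue [20, 36, 47] -> pop 20, enqueue [18], visited so far: [48, 2, 1, 5, 24, 7, 38, 20]
  queue [36, 47, 18] -> pop 36, enqueue [none], visited so far: [48, 2, 1, 5, 24, 7, 38, 20, 36]
  queue [47, 18] -> pop 47, enqueue [none], visited so far: [48, 2, 1, 5, 24, 7, 38, 20, 36, 47]
  queue [18] -> pop 18, enqueue [14], visited so far: [48, 2, 1, 5, 24, 7, 38, 20, 36, 47, 18]
  queue [14] -> pop 14, enqueue [none], visited so far: [48, 2, 1, 5, 24, 7, 38, 20, 36, 47, 18, 14]
Result: [48, 2, 1, 5, 24, 7, 38, 20, 36, 47, 18, 14]


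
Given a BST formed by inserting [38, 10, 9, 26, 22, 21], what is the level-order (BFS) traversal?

Tree insertion order: [38, 10, 9, 26, 22, 21]
Tree (level-order array): [38, 10, None, 9, 26, None, None, 22, None, 21]
BFS from the root, enqueuing left then right child of each popped node:
  queue [38] -> pop 38, enqueue [10], visited so far: [38]
  queue [10] -> pop 10, enqueue [9, 26], visited so far: [38, 10]
  queue [9, 26] -> pop 9, enqueue [none], visited so far: [38, 10, 9]
  queue [26] -> pop 26, enqueue [22], visited so far: [38, 10, 9, 26]
  queue [22] -> pop 22, enqueue [21], visited so far: [38, 10, 9, 26, 22]
  queue [21] -> pop 21, enqueue [none], visited so far: [38, 10, 9, 26, 22, 21]
Result: [38, 10, 9, 26, 22, 21]


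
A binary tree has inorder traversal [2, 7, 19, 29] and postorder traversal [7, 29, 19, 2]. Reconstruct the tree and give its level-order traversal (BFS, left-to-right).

Inorder:   [2, 7, 19, 29]
Postorder: [7, 29, 19, 2]
Algorithm: postorder visits root last, so walk postorder right-to-left;
each value is the root of the current inorder slice — split it at that
value, recurse on the right subtree first, then the left.
Recursive splits:
  root=2; inorder splits into left=[], right=[7, 19, 29]
  root=19; inorder splits into left=[7], right=[29]
  root=29; inorder splits into left=[], right=[]
  root=7; inorder splits into left=[], right=[]
Reconstructed level-order: [2, 19, 7, 29]


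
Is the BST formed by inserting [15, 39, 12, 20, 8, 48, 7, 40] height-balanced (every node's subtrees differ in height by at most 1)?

Tree (level-order array): [15, 12, 39, 8, None, 20, 48, 7, None, None, None, 40]
Definition: a tree is height-balanced if, at every node, |h(left) - h(right)| <= 1 (empty subtree has height -1).
Bottom-up per-node check:
  node 7: h_left=-1, h_right=-1, diff=0 [OK], height=0
  node 8: h_left=0, h_right=-1, diff=1 [OK], height=1
  node 12: h_left=1, h_right=-1, diff=2 [FAIL (|1--1|=2 > 1)], height=2
  node 20: h_left=-1, h_right=-1, diff=0 [OK], height=0
  node 40: h_left=-1, h_right=-1, diff=0 [OK], height=0
  node 48: h_left=0, h_right=-1, diff=1 [OK], height=1
  node 39: h_left=0, h_right=1, diff=1 [OK], height=2
  node 15: h_left=2, h_right=2, diff=0 [OK], height=3
Node 12 violates the condition: |1 - -1| = 2 > 1.
Result: Not balanced


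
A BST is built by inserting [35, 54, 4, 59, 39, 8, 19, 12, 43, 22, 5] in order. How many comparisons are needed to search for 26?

Search path for 26: 35 -> 4 -> 8 -> 19 -> 22
Found: False
Comparisons: 5


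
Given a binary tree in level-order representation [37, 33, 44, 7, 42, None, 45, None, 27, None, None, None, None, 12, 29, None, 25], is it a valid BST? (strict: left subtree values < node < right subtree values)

Level-order array: [37, 33, 44, 7, 42, None, 45, None, 27, None, None, None, None, 12, 29, None, 25]
Validate using subtree bounds (lo, hi): at each node, require lo < value < hi,
then recurse left with hi=value and right with lo=value.
Preorder trace (stopping at first violation):
  at node 37 with bounds (-inf, +inf): OK
  at node 33 with bounds (-inf, 37): OK
  at node 7 with bounds (-inf, 33): OK
  at node 27 with bounds (7, 33): OK
  at node 12 with bounds (7, 27): OK
  at node 25 with bounds (12, 27): OK
  at node 29 with bounds (27, 33): OK
  at node 42 with bounds (33, 37): VIOLATION
Node 42 violates its bound: not (33 < 42 < 37).
Result: Not a valid BST


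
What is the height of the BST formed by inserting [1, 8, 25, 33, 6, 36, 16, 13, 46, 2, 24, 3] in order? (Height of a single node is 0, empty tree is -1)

Insertion order: [1, 8, 25, 33, 6, 36, 16, 13, 46, 2, 24, 3]
Tree (level-order array): [1, None, 8, 6, 25, 2, None, 16, 33, None, 3, 13, 24, None, 36, None, None, None, None, None, None, None, 46]
Compute height bottom-up (empty subtree = -1):
  height(3) = 1 + max(-1, -1) = 0
  height(2) = 1 + max(-1, 0) = 1
  height(6) = 1 + max(1, -1) = 2
  height(13) = 1 + max(-1, -1) = 0
  height(24) = 1 + max(-1, -1) = 0
  height(16) = 1 + max(0, 0) = 1
  height(46) = 1 + max(-1, -1) = 0
  height(36) = 1 + max(-1, 0) = 1
  height(33) = 1 + max(-1, 1) = 2
  height(25) = 1 + max(1, 2) = 3
  height(8) = 1 + max(2, 3) = 4
  height(1) = 1 + max(-1, 4) = 5
Height = 5


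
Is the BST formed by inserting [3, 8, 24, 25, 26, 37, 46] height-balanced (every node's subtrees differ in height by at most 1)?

Tree (level-order array): [3, None, 8, None, 24, None, 25, None, 26, None, 37, None, 46]
Definition: a tree is height-balanced if, at every node, |h(left) - h(right)| <= 1 (empty subtree has height -1).
Bottom-up per-node check:
  node 46: h_left=-1, h_right=-1, diff=0 [OK], height=0
  node 37: h_left=-1, h_right=0, diff=1 [OK], height=1
  node 26: h_left=-1, h_right=1, diff=2 [FAIL (|-1-1|=2 > 1)], height=2
  node 25: h_left=-1, h_right=2, diff=3 [FAIL (|-1-2|=3 > 1)], height=3
  node 24: h_left=-1, h_right=3, diff=4 [FAIL (|-1-3|=4 > 1)], height=4
  node 8: h_left=-1, h_right=4, diff=5 [FAIL (|-1-4|=5 > 1)], height=5
  node 3: h_left=-1, h_right=5, diff=6 [FAIL (|-1-5|=6 > 1)], height=6
Node 26 violates the condition: |-1 - 1| = 2 > 1.
Result: Not balanced


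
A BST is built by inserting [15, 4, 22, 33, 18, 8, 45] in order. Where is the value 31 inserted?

Starting tree (level order): [15, 4, 22, None, 8, 18, 33, None, None, None, None, None, 45]
Insertion path: 15 -> 22 -> 33
Result: insert 31 as left child of 33
Final tree (level order): [15, 4, 22, None, 8, 18, 33, None, None, None, None, 31, 45]


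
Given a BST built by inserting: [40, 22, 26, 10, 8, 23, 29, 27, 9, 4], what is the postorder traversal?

Tree insertion order: [40, 22, 26, 10, 8, 23, 29, 27, 9, 4]
Tree (level-order array): [40, 22, None, 10, 26, 8, None, 23, 29, 4, 9, None, None, 27]
Postorder traversal: [4, 9, 8, 10, 23, 27, 29, 26, 22, 40]


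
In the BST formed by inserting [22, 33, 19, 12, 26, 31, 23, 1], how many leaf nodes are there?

Tree built from: [22, 33, 19, 12, 26, 31, 23, 1]
Tree (level-order array): [22, 19, 33, 12, None, 26, None, 1, None, 23, 31]
Rule: A leaf has 0 children.
Per-node child counts:
  node 22: 2 child(ren)
  node 19: 1 child(ren)
  node 12: 1 child(ren)
  node 1: 0 child(ren)
  node 33: 1 child(ren)
  node 26: 2 child(ren)
  node 23: 0 child(ren)
  node 31: 0 child(ren)
Matching nodes: [1, 23, 31]
Count of leaf nodes: 3


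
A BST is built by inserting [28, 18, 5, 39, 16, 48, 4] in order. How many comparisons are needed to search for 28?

Search path for 28: 28
Found: True
Comparisons: 1


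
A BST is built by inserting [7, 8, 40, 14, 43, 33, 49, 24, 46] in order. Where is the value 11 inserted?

Starting tree (level order): [7, None, 8, None, 40, 14, 43, None, 33, None, 49, 24, None, 46]
Insertion path: 7 -> 8 -> 40 -> 14
Result: insert 11 as left child of 14
Final tree (level order): [7, None, 8, None, 40, 14, 43, 11, 33, None, 49, None, None, 24, None, 46]


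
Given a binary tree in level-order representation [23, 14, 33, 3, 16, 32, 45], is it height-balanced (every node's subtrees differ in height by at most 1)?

Tree (level-order array): [23, 14, 33, 3, 16, 32, 45]
Definition: a tree is height-balanced if, at every node, |h(left) - h(right)| <= 1 (empty subtree has height -1).
Bottom-up per-node check:
  node 3: h_left=-1, h_right=-1, diff=0 [OK], height=0
  node 16: h_left=-1, h_right=-1, diff=0 [OK], height=0
  node 14: h_left=0, h_right=0, diff=0 [OK], height=1
  node 32: h_left=-1, h_right=-1, diff=0 [OK], height=0
  node 45: h_left=-1, h_right=-1, diff=0 [OK], height=0
  node 33: h_left=0, h_right=0, diff=0 [OK], height=1
  node 23: h_left=1, h_right=1, diff=0 [OK], height=2
All nodes satisfy the balance condition.
Result: Balanced


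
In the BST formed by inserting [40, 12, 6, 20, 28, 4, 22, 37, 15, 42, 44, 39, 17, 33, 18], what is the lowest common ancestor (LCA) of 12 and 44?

Tree insertion order: [40, 12, 6, 20, 28, 4, 22, 37, 15, 42, 44, 39, 17, 33, 18]
Tree (level-order array): [40, 12, 42, 6, 20, None, 44, 4, None, 15, 28, None, None, None, None, None, 17, 22, 37, None, 18, None, None, 33, 39]
In a BST, the LCA of p=12, q=44 is the first node v on the
root-to-leaf path with p <= v <= q (go left if both < v, right if both > v).
Walk from root:
  at 40: 12 <= 40 <= 44, this is the LCA
LCA = 40


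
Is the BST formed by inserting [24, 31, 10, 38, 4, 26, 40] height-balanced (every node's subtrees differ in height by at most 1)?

Tree (level-order array): [24, 10, 31, 4, None, 26, 38, None, None, None, None, None, 40]
Definition: a tree is height-balanced if, at every node, |h(left) - h(right)| <= 1 (empty subtree has height -1).
Bottom-up per-node check:
  node 4: h_left=-1, h_right=-1, diff=0 [OK], height=0
  node 10: h_left=0, h_right=-1, diff=1 [OK], height=1
  node 26: h_left=-1, h_right=-1, diff=0 [OK], height=0
  node 40: h_left=-1, h_right=-1, diff=0 [OK], height=0
  node 38: h_left=-1, h_right=0, diff=1 [OK], height=1
  node 31: h_left=0, h_right=1, diff=1 [OK], height=2
  node 24: h_left=1, h_right=2, diff=1 [OK], height=3
All nodes satisfy the balance condition.
Result: Balanced


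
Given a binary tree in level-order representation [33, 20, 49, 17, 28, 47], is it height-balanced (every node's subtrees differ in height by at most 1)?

Tree (level-order array): [33, 20, 49, 17, 28, 47]
Definition: a tree is height-balanced if, at every node, |h(left) - h(right)| <= 1 (empty subtree has height -1).
Bottom-up per-node check:
  node 17: h_left=-1, h_right=-1, diff=0 [OK], height=0
  node 28: h_left=-1, h_right=-1, diff=0 [OK], height=0
  node 20: h_left=0, h_right=0, diff=0 [OK], height=1
  node 47: h_left=-1, h_right=-1, diff=0 [OK], height=0
  node 49: h_left=0, h_right=-1, diff=1 [OK], height=1
  node 33: h_left=1, h_right=1, diff=0 [OK], height=2
All nodes satisfy the balance condition.
Result: Balanced


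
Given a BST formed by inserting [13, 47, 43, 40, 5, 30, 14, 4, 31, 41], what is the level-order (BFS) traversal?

Tree insertion order: [13, 47, 43, 40, 5, 30, 14, 4, 31, 41]
Tree (level-order array): [13, 5, 47, 4, None, 43, None, None, None, 40, None, 30, 41, 14, 31]
BFS from the root, enqueuing left then right child of each popped node:
  queue [13] -> pop 13, enqueue [5, 47], visited so far: [13]
  queue [5, 47] -> pop 5, enqueue [4], visited so far: [13, 5]
  queue [47, 4] -> pop 47, enqueue [43], visited so far: [13, 5, 47]
  queue [4, 43] -> pop 4, enqueue [none], visited so far: [13, 5, 47, 4]
  queue [43] -> pop 43, enqueue [40], visited so far: [13, 5, 47, 4, 43]
  queue [40] -> pop 40, enqueue [30, 41], visited so far: [13, 5, 47, 4, 43, 40]
  queue [30, 41] -> pop 30, enqueue [14, 31], visited so far: [13, 5, 47, 4, 43, 40, 30]
  queue [41, 14, 31] -> pop 41, enqueue [none], visited so far: [13, 5, 47, 4, 43, 40, 30, 41]
  queue [14, 31] -> pop 14, enqueue [none], visited so far: [13, 5, 47, 4, 43, 40, 30, 41, 14]
  queue [31] -> pop 31, enqueue [none], visited so far: [13, 5, 47, 4, 43, 40, 30, 41, 14, 31]
Result: [13, 5, 47, 4, 43, 40, 30, 41, 14, 31]


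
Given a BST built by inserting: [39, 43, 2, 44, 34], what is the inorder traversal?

Tree insertion order: [39, 43, 2, 44, 34]
Tree (level-order array): [39, 2, 43, None, 34, None, 44]
Inorder traversal: [2, 34, 39, 43, 44]


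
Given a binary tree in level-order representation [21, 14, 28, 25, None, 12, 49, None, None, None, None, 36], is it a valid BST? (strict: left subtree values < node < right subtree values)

Level-order array: [21, 14, 28, 25, None, 12, 49, None, None, None, None, 36]
Validate using subtree bounds (lo, hi): at each node, require lo < value < hi,
then recurse left with hi=value and right with lo=value.
Preorder trace (stopping at first violation):
  at node 21 with bounds (-inf, +inf): OK
  at node 14 with bounds (-inf, 21): OK
  at node 25 with bounds (-inf, 14): VIOLATION
Node 25 violates its bound: not (-inf < 25 < 14).
Result: Not a valid BST


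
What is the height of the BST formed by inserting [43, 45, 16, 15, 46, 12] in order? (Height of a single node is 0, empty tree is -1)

Insertion order: [43, 45, 16, 15, 46, 12]
Tree (level-order array): [43, 16, 45, 15, None, None, 46, 12]
Compute height bottom-up (empty subtree = -1):
  height(12) = 1 + max(-1, -1) = 0
  height(15) = 1 + max(0, -1) = 1
  height(16) = 1 + max(1, -1) = 2
  height(46) = 1 + max(-1, -1) = 0
  height(45) = 1 + max(-1, 0) = 1
  height(43) = 1 + max(2, 1) = 3
Height = 3


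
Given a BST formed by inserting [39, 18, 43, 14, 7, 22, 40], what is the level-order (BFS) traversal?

Tree insertion order: [39, 18, 43, 14, 7, 22, 40]
Tree (level-order array): [39, 18, 43, 14, 22, 40, None, 7]
BFS from the root, enqueuing left then right child of each popped node:
  queue [39] -> pop 39, enqueue [18, 43], visited so far: [39]
  queue [18, 43] -> pop 18, enqueue [14, 22], visited so far: [39, 18]
  queue [43, 14, 22] -> pop 43, enqueue [40], visited so far: [39, 18, 43]
  queue [14, 22, 40] -> pop 14, enqueue [7], visited so far: [39, 18, 43, 14]
  queue [22, 40, 7] -> pop 22, enqueue [none], visited so far: [39, 18, 43, 14, 22]
  queue [40, 7] -> pop 40, enqueue [none], visited so far: [39, 18, 43, 14, 22, 40]
  queue [7] -> pop 7, enqueue [none], visited so far: [39, 18, 43, 14, 22, 40, 7]
Result: [39, 18, 43, 14, 22, 40, 7]


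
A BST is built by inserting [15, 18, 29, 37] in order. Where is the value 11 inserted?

Starting tree (level order): [15, None, 18, None, 29, None, 37]
Insertion path: 15
Result: insert 11 as left child of 15
Final tree (level order): [15, 11, 18, None, None, None, 29, None, 37]


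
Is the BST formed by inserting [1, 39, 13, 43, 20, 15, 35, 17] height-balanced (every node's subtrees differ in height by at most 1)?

Tree (level-order array): [1, None, 39, 13, 43, None, 20, None, None, 15, 35, None, 17]
Definition: a tree is height-balanced if, at every node, |h(left) - h(right)| <= 1 (empty subtree has height -1).
Bottom-up per-node check:
  node 17: h_left=-1, h_right=-1, diff=0 [OK], height=0
  node 15: h_left=-1, h_right=0, diff=1 [OK], height=1
  node 35: h_left=-1, h_right=-1, diff=0 [OK], height=0
  node 20: h_left=1, h_right=0, diff=1 [OK], height=2
  node 13: h_left=-1, h_right=2, diff=3 [FAIL (|-1-2|=3 > 1)], height=3
  node 43: h_left=-1, h_right=-1, diff=0 [OK], height=0
  node 39: h_left=3, h_right=0, diff=3 [FAIL (|3-0|=3 > 1)], height=4
  node 1: h_left=-1, h_right=4, diff=5 [FAIL (|-1-4|=5 > 1)], height=5
Node 13 violates the condition: |-1 - 2| = 3 > 1.
Result: Not balanced


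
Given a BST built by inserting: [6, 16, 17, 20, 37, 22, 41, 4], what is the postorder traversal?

Tree insertion order: [6, 16, 17, 20, 37, 22, 41, 4]
Tree (level-order array): [6, 4, 16, None, None, None, 17, None, 20, None, 37, 22, 41]
Postorder traversal: [4, 22, 41, 37, 20, 17, 16, 6]


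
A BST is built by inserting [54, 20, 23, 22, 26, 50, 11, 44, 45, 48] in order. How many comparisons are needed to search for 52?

Search path for 52: 54 -> 20 -> 23 -> 26 -> 50
Found: False
Comparisons: 5


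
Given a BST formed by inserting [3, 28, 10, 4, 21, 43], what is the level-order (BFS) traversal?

Tree insertion order: [3, 28, 10, 4, 21, 43]
Tree (level-order array): [3, None, 28, 10, 43, 4, 21]
BFS from the root, enqueuing left then right child of each popped node:
  queue [3] -> pop 3, enqueue [28], visited so far: [3]
  queue [28] -> pop 28, enqueue [10, 43], visited so far: [3, 28]
  queue [10, 43] -> pop 10, enqueue [4, 21], visited so far: [3, 28, 10]
  queue [43, 4, 21] -> pop 43, enqueue [none], visited so far: [3, 28, 10, 43]
  queue [4, 21] -> pop 4, enqueue [none], visited so far: [3, 28, 10, 43, 4]
  queue [21] -> pop 21, enqueue [none], visited so far: [3, 28, 10, 43, 4, 21]
Result: [3, 28, 10, 43, 4, 21]


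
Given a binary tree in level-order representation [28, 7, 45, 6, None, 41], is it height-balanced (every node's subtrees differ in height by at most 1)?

Tree (level-order array): [28, 7, 45, 6, None, 41]
Definition: a tree is height-balanced if, at every node, |h(left) - h(right)| <= 1 (empty subtree has height -1).
Bottom-up per-node check:
  node 6: h_left=-1, h_right=-1, diff=0 [OK], height=0
  node 7: h_left=0, h_right=-1, diff=1 [OK], height=1
  node 41: h_left=-1, h_right=-1, diff=0 [OK], height=0
  node 45: h_left=0, h_right=-1, diff=1 [OK], height=1
  node 28: h_left=1, h_right=1, diff=0 [OK], height=2
All nodes satisfy the balance condition.
Result: Balanced


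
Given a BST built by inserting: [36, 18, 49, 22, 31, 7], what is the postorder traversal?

Tree insertion order: [36, 18, 49, 22, 31, 7]
Tree (level-order array): [36, 18, 49, 7, 22, None, None, None, None, None, 31]
Postorder traversal: [7, 31, 22, 18, 49, 36]


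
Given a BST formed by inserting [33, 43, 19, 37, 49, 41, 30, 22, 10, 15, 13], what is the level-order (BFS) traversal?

Tree insertion order: [33, 43, 19, 37, 49, 41, 30, 22, 10, 15, 13]
Tree (level-order array): [33, 19, 43, 10, 30, 37, 49, None, 15, 22, None, None, 41, None, None, 13]
BFS from the root, enqueuing left then right child of each popped node:
  queue [33] -> pop 33, enqueue [19, 43], visited so far: [33]
  queue [19, 43] -> pop 19, enqueue [10, 30], visited so far: [33, 19]
  queue [43, 10, 30] -> pop 43, enqueue [37, 49], visited so far: [33, 19, 43]
  queue [10, 30, 37, 49] -> pop 10, enqueue [15], visited so far: [33, 19, 43, 10]
  queue [30, 37, 49, 15] -> pop 30, enqueue [22], visited so far: [33, 19, 43, 10, 30]
  queue [37, 49, 15, 22] -> pop 37, enqueue [41], visited so far: [33, 19, 43, 10, 30, 37]
  queue [49, 15, 22, 41] -> pop 49, enqueue [none], visited so far: [33, 19, 43, 10, 30, 37, 49]
  queue [15, 22, 41] -> pop 15, enqueue [13], visited so far: [33, 19, 43, 10, 30, 37, 49, 15]
  queue [22, 41, 13] -> pop 22, enqueue [none], visited so far: [33, 19, 43, 10, 30, 37, 49, 15, 22]
  queue [41, 13] -> pop 41, enqueue [none], visited so far: [33, 19, 43, 10, 30, 37, 49, 15, 22, 41]
  queue [13] -> pop 13, enqueue [none], visited so far: [33, 19, 43, 10, 30, 37, 49, 15, 22, 41, 13]
Result: [33, 19, 43, 10, 30, 37, 49, 15, 22, 41, 13]


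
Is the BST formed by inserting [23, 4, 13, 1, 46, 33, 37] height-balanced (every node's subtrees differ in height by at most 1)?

Tree (level-order array): [23, 4, 46, 1, 13, 33, None, None, None, None, None, None, 37]
Definition: a tree is height-balanced if, at every node, |h(left) - h(right)| <= 1 (empty subtree has height -1).
Bottom-up per-node check:
  node 1: h_left=-1, h_right=-1, diff=0 [OK], height=0
  node 13: h_left=-1, h_right=-1, diff=0 [OK], height=0
  node 4: h_left=0, h_right=0, diff=0 [OK], height=1
  node 37: h_left=-1, h_right=-1, diff=0 [OK], height=0
  node 33: h_left=-1, h_right=0, diff=1 [OK], height=1
  node 46: h_left=1, h_right=-1, diff=2 [FAIL (|1--1|=2 > 1)], height=2
  node 23: h_left=1, h_right=2, diff=1 [OK], height=3
Node 46 violates the condition: |1 - -1| = 2 > 1.
Result: Not balanced


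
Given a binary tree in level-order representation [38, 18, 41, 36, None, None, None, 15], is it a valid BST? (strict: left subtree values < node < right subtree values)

Level-order array: [38, 18, 41, 36, None, None, None, 15]
Validate using subtree bounds (lo, hi): at each node, require lo < value < hi,
then recurse left with hi=value and right with lo=value.
Preorder trace (stopping at first violation):
  at node 38 with bounds (-inf, +inf): OK
  at node 18 with bounds (-inf, 38): OK
  at node 36 with bounds (-inf, 18): VIOLATION
Node 36 violates its bound: not (-inf < 36 < 18).
Result: Not a valid BST


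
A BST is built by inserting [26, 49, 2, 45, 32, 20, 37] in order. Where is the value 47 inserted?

Starting tree (level order): [26, 2, 49, None, 20, 45, None, None, None, 32, None, None, 37]
Insertion path: 26 -> 49 -> 45
Result: insert 47 as right child of 45
Final tree (level order): [26, 2, 49, None, 20, 45, None, None, None, 32, 47, None, 37]


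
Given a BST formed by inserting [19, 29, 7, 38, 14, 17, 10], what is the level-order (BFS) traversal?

Tree insertion order: [19, 29, 7, 38, 14, 17, 10]
Tree (level-order array): [19, 7, 29, None, 14, None, 38, 10, 17]
BFS from the root, enqueuing left then right child of each popped node:
  queue [19] -> pop 19, enqueue [7, 29], visited so far: [19]
  queue [7, 29] -> pop 7, enqueue [14], visited so far: [19, 7]
  queue [29, 14] -> pop 29, enqueue [38], visited so far: [19, 7, 29]
  queue [14, 38] -> pop 14, enqueue [10, 17], visited so far: [19, 7, 29, 14]
  queue [38, 10, 17] -> pop 38, enqueue [none], visited so far: [19, 7, 29, 14, 38]
  queue [10, 17] -> pop 10, enqueue [none], visited so far: [19, 7, 29, 14, 38, 10]
  queue [17] -> pop 17, enqueue [none], visited so far: [19, 7, 29, 14, 38, 10, 17]
Result: [19, 7, 29, 14, 38, 10, 17]


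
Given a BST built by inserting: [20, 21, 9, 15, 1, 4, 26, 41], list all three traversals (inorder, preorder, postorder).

Tree insertion order: [20, 21, 9, 15, 1, 4, 26, 41]
Tree (level-order array): [20, 9, 21, 1, 15, None, 26, None, 4, None, None, None, 41]
Inorder (L, root, R): [1, 4, 9, 15, 20, 21, 26, 41]
Preorder (root, L, R): [20, 9, 1, 4, 15, 21, 26, 41]
Postorder (L, R, root): [4, 1, 15, 9, 41, 26, 21, 20]


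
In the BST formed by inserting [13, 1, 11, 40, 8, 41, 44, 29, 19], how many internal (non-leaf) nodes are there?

Tree built from: [13, 1, 11, 40, 8, 41, 44, 29, 19]
Tree (level-order array): [13, 1, 40, None, 11, 29, 41, 8, None, 19, None, None, 44]
Rule: An internal node has at least one child.
Per-node child counts:
  node 13: 2 child(ren)
  node 1: 1 child(ren)
  node 11: 1 child(ren)
  node 8: 0 child(ren)
  node 40: 2 child(ren)
  node 29: 1 child(ren)
  node 19: 0 child(ren)
  node 41: 1 child(ren)
  node 44: 0 child(ren)
Matching nodes: [13, 1, 11, 40, 29, 41]
Count of internal (non-leaf) nodes: 6


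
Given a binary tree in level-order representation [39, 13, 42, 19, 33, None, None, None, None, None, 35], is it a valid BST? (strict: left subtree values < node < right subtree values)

Level-order array: [39, 13, 42, 19, 33, None, None, None, None, None, 35]
Validate using subtree bounds (lo, hi): at each node, require lo < value < hi,
then recurse left with hi=value and right with lo=value.
Preorder trace (stopping at first violation):
  at node 39 with bounds (-inf, +inf): OK
  at node 13 with bounds (-inf, 39): OK
  at node 19 with bounds (-inf, 13): VIOLATION
Node 19 violates its bound: not (-inf < 19 < 13).
Result: Not a valid BST


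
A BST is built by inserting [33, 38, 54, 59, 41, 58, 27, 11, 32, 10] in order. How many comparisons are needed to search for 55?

Search path for 55: 33 -> 38 -> 54 -> 59 -> 58
Found: False
Comparisons: 5


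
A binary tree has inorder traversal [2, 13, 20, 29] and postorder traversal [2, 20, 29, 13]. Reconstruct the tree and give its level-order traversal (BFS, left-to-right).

Inorder:   [2, 13, 20, 29]
Postorder: [2, 20, 29, 13]
Algorithm: postorder visits root last, so walk postorder right-to-left;
each value is the root of the current inorder slice — split it at that
value, recurse on the right subtree first, then the left.
Recursive splits:
  root=13; inorder splits into left=[2], right=[20, 29]
  root=29; inorder splits into left=[20], right=[]
  root=20; inorder splits into left=[], right=[]
  root=2; inorder splits into left=[], right=[]
Reconstructed level-order: [13, 2, 29, 20]


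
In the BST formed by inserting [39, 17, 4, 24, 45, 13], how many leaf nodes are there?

Tree built from: [39, 17, 4, 24, 45, 13]
Tree (level-order array): [39, 17, 45, 4, 24, None, None, None, 13]
Rule: A leaf has 0 children.
Per-node child counts:
  node 39: 2 child(ren)
  node 17: 2 child(ren)
  node 4: 1 child(ren)
  node 13: 0 child(ren)
  node 24: 0 child(ren)
  node 45: 0 child(ren)
Matching nodes: [13, 24, 45]
Count of leaf nodes: 3


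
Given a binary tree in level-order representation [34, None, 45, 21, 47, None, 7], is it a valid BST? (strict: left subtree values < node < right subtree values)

Level-order array: [34, None, 45, 21, 47, None, 7]
Validate using subtree bounds (lo, hi): at each node, require lo < value < hi,
then recurse left with hi=value and right with lo=value.
Preorder trace (stopping at first violation):
  at node 34 with bounds (-inf, +inf): OK
  at node 45 with bounds (34, +inf): OK
  at node 21 with bounds (34, 45): VIOLATION
Node 21 violates its bound: not (34 < 21 < 45).
Result: Not a valid BST
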